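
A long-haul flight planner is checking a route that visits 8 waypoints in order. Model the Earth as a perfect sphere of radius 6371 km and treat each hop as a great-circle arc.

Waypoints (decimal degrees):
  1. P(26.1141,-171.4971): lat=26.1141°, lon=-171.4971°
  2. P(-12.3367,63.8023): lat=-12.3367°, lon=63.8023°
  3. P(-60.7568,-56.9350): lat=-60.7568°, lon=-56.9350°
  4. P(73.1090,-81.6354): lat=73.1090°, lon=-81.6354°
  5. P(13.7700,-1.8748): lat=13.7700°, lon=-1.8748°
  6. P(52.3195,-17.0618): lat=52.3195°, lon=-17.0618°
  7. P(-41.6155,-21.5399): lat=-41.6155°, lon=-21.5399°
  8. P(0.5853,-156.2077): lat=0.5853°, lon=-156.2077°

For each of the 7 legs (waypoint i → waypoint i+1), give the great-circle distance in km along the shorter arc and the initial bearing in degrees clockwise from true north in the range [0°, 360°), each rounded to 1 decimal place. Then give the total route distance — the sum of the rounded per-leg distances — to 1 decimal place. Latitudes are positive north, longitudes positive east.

Leg 1: φ1=0.4557770, φ2=-0.2153160, Δφ=-0.6710931, Δλ=4.1067493 rad; a=sin²(Δφ/2)+cosφ1·cosφ2·sin²(Δλ/2)=0.7967070747; c=2·atan2(√a, √(1-a))=2.206090289; dist=6371·c=14055.001 ≈ 14055.0 km; running total=14055.0 km
Leg 1 bearing: y=sinΔλ·cosφ2=-0.80315402, x=cosφ1·sinφ2-sinφ1·cosφ2·cosΔλ=0.05294584; θ=atan2(y, x)=-86.2284° <0 so +360° → 273.7716° ≈ 273.8°
Leg 2: φ1=-0.2153160, φ2=-1.0604062, Δφ=-0.8450902, Δλ=-2.1072634 rad; a=sin²(Δφ/2)+cosφ1·cosφ2·sin²(Δλ/2)=0.5287453302; c=2·atan2(√a, √(1-a))=1.628318704; dist=6371·c=10374.018 ≈ 10374.0 km; running total=24429.0 km
Leg 2 bearing: y=sinΔλ·cosφ2=-0.41989059, x=cosφ1·sinφ2-sinφ1·cosφ2·cosΔλ=-0.90575202; θ=atan2(y, x)=-155.1284° <0 so +360° → 204.8716° ≈ 204.9°
Leg 3: φ1=-1.0604062, φ2=1.2759928, Δφ=2.3363990, Δλ=-0.4311033 rad; a=sin²(Δφ/2)+cosφ1·cosφ2·sin²(Δλ/2)=0.8529791727; c=2·atan2(√a, √(1-a))=2.354571673; dist=6371·c=15000.976 ≈ 15001.0 km; running total=39430.0 km
Leg 3 bearing: y=sinΔλ·cosφ2=-0.12141391, x=cosφ1·sinφ2-sinφ1·cosφ2·cosΔλ=0.69776893; θ=atan2(y, x)=-9.8708° <0 so +360° → 350.1292° ≈ 350.1°
Leg 4: φ1=1.2759928, φ2=0.2403318, Δφ=-1.0356609, Δλ=1.3920851 rad; a=sin²(Δφ/2)+cosφ1·cosφ2·sin²(Δλ/2)=0.3610395700; c=2·atan2(√a, √(1-a))=1.289167306; dist=6371·c=8213.285 ≈ 8213.3 km; running total=47643.3 km
Leg 4 bearing: y=sinΔλ·cosφ2=0.95579038, x=cosφ1·sinφ2-sinφ1·cosφ2·cosΔλ=-0.09604550; θ=atan2(y, x)=95.7383° ≈ 95.7°
Leg 5: φ1=0.2403318, φ2=0.9131475, Δφ=0.6728157, Δλ=-0.2650632 rad; a=sin²(Δφ/2)+cosφ1·cosφ2·sin²(Δλ/2)=0.1193319945; c=2·atan2(√a, √(1-a))=0.705425089; dist=6371·c=4494.263 ≈ 4494.3 km; running total=52137.6 km
Leg 5 bearing: y=sinΔλ·cosφ2=-0.16013132, x=cosφ1·sinφ2-sinφ1·cosφ2·cosΔλ=0.62827179; θ=atan2(y, x)=-14.2989° <0 so +360° → 345.7011° ≈ 345.7°
Leg 6: φ1=0.9131475, φ2=-0.7263275, Δφ=-1.6394750, Δλ=-0.0781576 rad; a=sin²(Δφ/2)+cosφ1·cosφ2·sin²(Δλ/2)=0.5350098986; c=2·atan2(√a, √(1-a))=1.640873466; dist=6371·c=10454.005 ≈ 10454.0 km; running total=62591.6 km
Leg 6 bearing: y=sinΔλ·cosφ2=-0.05837258, x=cosφ1·sinφ2-sinφ1·cosφ2·cosΔλ=-0.99583627; θ=atan2(y, x)=-176.6454° <0 so +360° → 183.3546° ≈ 183.4°
Leg 7: φ1=-0.7263275, φ2=0.0102154, Δφ=0.7365429, Δλ=-2.3503965 rad; a=sin²(Δφ/2)+cosφ1·cosφ2·sin²(Δλ/2)=0.7661644670; c=2·atan2(√a, √(1-a))=2.132145649; dist=6371·c=13583.900 ≈ 13583.9 km; running total=76175.5 km
Leg 7 bearing: y=sinΔλ·cosφ2=-0.71115756, x=cosφ1·sinφ2-sinφ1·cosφ2·cosΔλ=-0.45921763; θ=atan2(y, x)=-122.8516° <0 so +360° → 237.1484° ≈ 237.1°

Leg 1: dist=14055.0 km, bearing=273.8°
Leg 2: dist=10374.0 km, bearing=204.9°
Leg 3: dist=15001.0 km, bearing=350.1°
Leg 4: dist=8213.3 km, bearing=95.7°
Leg 5: dist=4494.3 km, bearing=345.7°
Leg 6: dist=10454.0 km, bearing=183.4°
Leg 7: dist=13583.9 km, bearing=237.1°
Total: 76175.5 km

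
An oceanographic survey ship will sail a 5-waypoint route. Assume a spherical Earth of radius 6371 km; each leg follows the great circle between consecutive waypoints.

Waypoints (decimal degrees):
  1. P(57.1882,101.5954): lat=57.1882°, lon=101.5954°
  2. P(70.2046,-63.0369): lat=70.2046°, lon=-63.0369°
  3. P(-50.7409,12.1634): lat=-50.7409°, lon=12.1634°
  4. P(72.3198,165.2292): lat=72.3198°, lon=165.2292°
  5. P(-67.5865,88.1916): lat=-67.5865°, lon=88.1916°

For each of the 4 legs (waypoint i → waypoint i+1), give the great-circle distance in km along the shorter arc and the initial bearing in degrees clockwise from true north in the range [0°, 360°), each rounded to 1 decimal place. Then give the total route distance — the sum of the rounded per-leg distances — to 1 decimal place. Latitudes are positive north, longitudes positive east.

Leg 1: φ1=0.9981224, φ2=1.2253014, Δφ=0.2271790, Δλ=-2.8733757 rad; a=sin²(Δφ/2)+cosφ1·cosφ2·sin²(Δλ/2)=0.1930812069; c=2·atan2(√a, √(1-a))=0.909883673; dist=6371·c=5796.869 ≈ 5796.9 km; running total=5796.9 km
Leg 1 bearing: y=sinΔλ·cosφ2=-0.08974979, x=cosφ1·sinφ2-sinφ1·cosφ2·cosΔλ=0.78431396; θ=atan2(y, x)=-6.5280° <0 so +360° → 353.4720° ≈ 353.5°
Leg 2: φ1=1.2253014, φ2=-0.8855958, Δφ=-2.1108972, Δλ=1.3124928 rad; a=sin²(Δφ/2)+cosφ1·cosφ2·sin²(Δλ/2)=0.8368964172; c=2·atan2(√a, √(1-a))=2.310126121; dist=6371·c=14717.814 ≈ 14717.8 km; running total=20514.7 km
Leg 2 bearing: y=sinΔλ·cosφ2=0.61183406, x=cosφ1·sinφ2-sinφ1·cosφ2·cosΔλ=-0.41432149; θ=atan2(y, x)=124.1051° ≈ 124.1°
Leg 3: φ1=-0.8855958, φ2=1.2622186, Δφ=2.1478144, Δλ=2.6715022 rad; a=sin²(Δφ/2)+cosφ1·cosφ2·sin²(Δλ/2)=0.9545321829; c=2·atan2(√a, √(1-a))=2.711829277; dist=6371·c=17277.064 ≈ 17277.1 km; running total=37791.8 km
Leg 3 bearing: y=sinΔλ·cosφ2=0.13756779, x=cosφ1·sinφ2-sinφ1·cosφ2·cosΔλ=0.39329007; θ=atan2(y, x)=19.2792° ≈ 19.3°
Leg 4: φ1=1.2622186, φ2=-1.1796070, Δφ=-2.4418256, Δλ=-1.3445598 rad; a=sin²(Δφ/2)+cosφ1·cosφ2·sin²(Δλ/2)=0.9274079610; c=2·atan2(√a, √(1-a))=2.595992338; dist=6371·c=16539.067 ≈ 16539.1 km; running total=54330.9 km
Leg 4 bearing: y=sinΔλ·cosφ2=-0.37157202, x=cosφ1·sinφ2-sinφ1·cosφ2·cosΔλ=-0.36224849; θ=atan2(y, x)=-134.2721° <0 so +360° → 225.7279° ≈ 225.7°

Leg 1: dist=5796.9 km, bearing=353.5°
Leg 2: dist=14717.8 km, bearing=124.1°
Leg 3: dist=17277.1 km, bearing=19.3°
Leg 4: dist=16539.1 km, bearing=225.7°
Total: 54330.9 km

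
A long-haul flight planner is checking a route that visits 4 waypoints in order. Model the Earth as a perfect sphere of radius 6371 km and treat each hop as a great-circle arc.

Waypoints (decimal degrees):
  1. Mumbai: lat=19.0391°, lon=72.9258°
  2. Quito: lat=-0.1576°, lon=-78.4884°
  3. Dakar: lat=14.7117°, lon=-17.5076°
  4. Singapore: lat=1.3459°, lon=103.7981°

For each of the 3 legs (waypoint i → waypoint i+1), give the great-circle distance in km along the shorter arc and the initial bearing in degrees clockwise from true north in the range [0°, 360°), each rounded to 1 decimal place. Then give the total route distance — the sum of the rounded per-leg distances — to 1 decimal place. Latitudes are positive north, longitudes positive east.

Leg 1: φ1=0.3322950, φ2=-0.0027506, Δφ=-0.3350456, Δλ=-2.6426763 rad; a=sin²(Δφ/2)+cosφ1·cosφ2·sin²(Δλ/2)=0.9154801143; c=2·atan2(√a, √(1-a))=2.551627793; dist=6371·c=16256.421 ≈ 16256.4 km; running total=16256.4 km
Leg 1 bearing: y=sinΔλ·cosφ2=-0.47847244, x=cosφ1·sinφ2-sinφ1·cosφ2·cosΔλ=0.28384719; θ=atan2(y, x)=-59.3220° <0 so +360° → 300.6780° ≈ 300.7°
Leg 2: φ1=-0.0027506, φ2=0.2567676, Δφ=0.2595182, Δλ=1.0643157 rad; a=sin²(Δφ/2)+cosφ1·cosφ2·sin²(Δλ/2)=0.2657506404; c=2·atan2(√a, √(1-a))=1.083205627; dist=6371·c=6901.103 ≈ 6901.1 km; running total=23157.5 km
Leg 2 bearing: y=sinΔλ·cosφ2=0.84578892, x=cosφ1·sinφ2-sinφ1·cosφ2·cosΔλ=0.25524509; θ=atan2(y, x)=73.2071° ≈ 73.2°
Leg 3: φ1=0.2567676, φ2=0.0234904, Δφ=-0.2332772, Δλ=2.1171839 rad; a=sin²(Δφ/2)+cosφ1·cosφ2·sin²(Δλ/2)=0.7482328765; c=2·atan2(√a, √(1-a))=2.090318891; dist=6371·c=13317.422 ≈ 13317.4 km; running total=36474.9 km
Leg 3 bearing: y=sinΔλ·cosφ2=0.85417142, x=cosφ1·sinφ2-sinφ1·cosφ2·cosΔλ=0.15463808; θ=atan2(y, x)=79.7384° ≈ 79.7°

Leg 1: dist=16256.4 km, bearing=300.7°
Leg 2: dist=6901.1 km, bearing=73.2°
Leg 3: dist=13317.4 km, bearing=79.7°
Total: 36474.9 km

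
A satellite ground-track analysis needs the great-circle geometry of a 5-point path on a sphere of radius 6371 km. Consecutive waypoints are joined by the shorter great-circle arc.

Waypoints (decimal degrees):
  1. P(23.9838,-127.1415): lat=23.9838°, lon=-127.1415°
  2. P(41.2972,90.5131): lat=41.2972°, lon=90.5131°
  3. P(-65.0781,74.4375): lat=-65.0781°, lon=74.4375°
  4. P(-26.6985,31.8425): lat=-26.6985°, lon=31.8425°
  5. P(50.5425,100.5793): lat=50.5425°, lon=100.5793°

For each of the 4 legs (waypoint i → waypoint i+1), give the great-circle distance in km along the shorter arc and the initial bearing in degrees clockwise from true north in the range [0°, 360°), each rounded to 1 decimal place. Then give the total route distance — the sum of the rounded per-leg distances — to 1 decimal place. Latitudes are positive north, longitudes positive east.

Leg 1: φ1=0.4185963, φ2=0.7207721, Δφ=0.3021758, Δλ=3.7987894 rad; a=sin²(Δφ/2)+cosφ1·cosφ2·sin²(Δλ/2)=0.6375951936; c=2·atan2(√a, √(1-a))=1.849584057; dist=6371·c=11783.700 ≈ 11783.7 km; running total=11783.7 km
Leg 1 bearing: y=sinΔλ·cosφ2=-0.45896689, x=cosφ1·sinφ2-sinφ1·cosφ2·cosΔλ=0.84476011; θ=atan2(y, x)=-28.5157° <0 so +360° → 331.4843° ≈ 331.5°
Leg 2: φ1=0.7207721, φ2=-1.1358271, Δφ=-1.8565992, Δλ=-0.2805721 rad; a=sin²(Δφ/2)+cosφ1·cosφ2·sin²(Δλ/2)=0.6471535861; c=2·atan2(√a, √(1-a))=1.869526830; dist=6371·c=11910.755 ≈ 11910.8 km; running total=23694.5 km
Leg 2 bearing: y=sinΔλ·cosφ2=-0.11668311, x=cosφ1·sinφ2-sinφ1·cosφ2·cosΔλ=-0.94856119; θ=atan2(y, x)=-172.9872° <0 so +360° → 187.0128° ≈ 187.0°
Leg 3: φ1=-1.1358271, φ2=-0.4659767, Δφ=0.6698504, Δλ=-0.7434230 rad; a=sin²(Δφ/2)+cosφ1·cosφ2·sin²(Δλ/2)=0.1577055178; c=2·atan2(√a, √(1-a))=0.816756667; dist=6371·c=5203.557 ≈ 5203.6 km; running total=28898.1 km
Leg 3 bearing: y=sinΔλ·cosφ2=-0.60465220, x=cosφ1·sinφ2-sinφ1·cosφ2·cosΔλ=0.40710401; θ=atan2(y, x)=-56.0482° <0 so +360° → 303.9518° ≈ 304.0°
Leg 4: φ1=-0.4659767, φ2=0.8821330, Δφ=1.3481098, Δλ=1.1996835 rad; a=sin²(Δφ/2)+cosφ1·cosφ2·sin²(Δλ/2)=0.5705016536; c=2·atan2(√a, √(1-a))=1.712271101; dist=6371·c=10908.879 ≈ 10908.9 km; running total=39807.0 km
Leg 4 bearing: y=sinΔλ·cosφ2=0.59224322, x=cosφ1·sinφ2-sinφ1·cosφ2·cosΔλ=0.79332594; θ=atan2(y, x)=36.7425° ≈ 36.7°

Leg 1: dist=11783.7 km, bearing=331.5°
Leg 2: dist=11910.8 km, bearing=187.0°
Leg 3: dist=5203.6 km, bearing=304.0°
Leg 4: dist=10908.9 km, bearing=36.7°
Total: 39807.0 km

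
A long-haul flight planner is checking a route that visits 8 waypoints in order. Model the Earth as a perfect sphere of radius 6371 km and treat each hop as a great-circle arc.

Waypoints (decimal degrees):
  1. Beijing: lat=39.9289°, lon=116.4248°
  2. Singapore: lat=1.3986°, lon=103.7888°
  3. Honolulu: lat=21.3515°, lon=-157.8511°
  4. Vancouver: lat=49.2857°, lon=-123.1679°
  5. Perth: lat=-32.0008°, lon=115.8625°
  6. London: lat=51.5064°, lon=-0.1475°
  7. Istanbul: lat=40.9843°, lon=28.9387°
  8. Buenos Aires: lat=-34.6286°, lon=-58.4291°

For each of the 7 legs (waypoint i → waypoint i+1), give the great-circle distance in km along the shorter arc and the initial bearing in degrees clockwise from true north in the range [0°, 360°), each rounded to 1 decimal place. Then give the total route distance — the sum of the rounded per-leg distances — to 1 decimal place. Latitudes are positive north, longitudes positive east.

Leg 1: φ1=0.6968908, φ2=0.0244102, Δφ=-0.6724806, Δλ=-0.2205398 rad; a=sin²(Δφ/2)+cosφ1·cosφ2·sin²(Δλ/2)=0.1181444535; c=2·atan2(√a, √(1-a))=0.701753939; dist=6371·c=4470.874 ≈ 4470.9 km; running total=4470.9 km
Leg 1 bearing: y=sinΔλ·cosφ2=-0.21869121, x=cosφ1·sinφ2-sinφ1·cosφ2·cosΔλ=-0.60738745; θ=atan2(y, x)=-160.1985° <0 so +360° → 199.8015° ≈ 199.8°
Leg 2: φ1=0.0244102, φ2=0.3726540, Δφ=0.3482438, Δλ=-4.5664777 rad; a=sin²(Δφ/2)+cosφ1·cosφ2·sin²(Δλ/2)=0.5632439678; c=2·atan2(√a, √(1-a))=1.697623998; dist=6371·c=10815.562 ≈ 10815.6 km; running total=15286.5 km
Leg 2 bearing: y=sinΔλ·cosφ2=0.92146750, x=cosφ1·sinφ2-sinφ1·cosφ2·cosΔλ=0.36728523; θ=atan2(y, x)=68.2684° ≈ 68.3°
Leg 3: φ1=0.3726540, φ2=0.8601977, Δφ=0.4875438, Δλ=0.6053360 rad; a=sin²(Δφ/2)+cosφ1·cosφ2·sin²(Δλ/2)=0.1122315209; c=2·atan2(√a, √(1-a))=0.683231119; dist=6371·c=4352.865 ≈ 4352.9 km; running total=19639.4 km
Leg 3 bearing: y=sinΔλ·cosφ2=0.37117671, x=cosφ1·sinφ2-sinφ1·cosφ2·cosΔλ=0.51065671; θ=atan2(y, x)=36.0120° ≈ 36.0°
Leg 4: φ1=0.8601977, φ2=-0.5585193, Δφ=-1.4187171, Δλ=4.1718675 rad; a=sin²(Δφ/2)+cosφ1·cosφ2·sin²(Δλ/2)=0.8431614313; c=2·atan2(√a, √(1-a))=2.327217344; dist=6371·c=14826.702 ≈ 14826.7 km; running total=34466.1 km
Leg 4 bearing: y=sinΔλ·cosφ2=-0.72714440, x=cosφ1·sinφ2-sinφ1·cosφ2·cosΔλ=-0.01489817; θ=atan2(y, x)=-91.1737° <0 so +360° → 268.8263° ≈ 268.8°
Leg 5: φ1=-0.5585193, φ2=0.8989563, Δφ=1.4574756, Δλ=-2.0247565 rad; a=sin²(Δφ/2)+cosφ1·cosφ2·sin²(Δλ/2)=0.8231197295; c=2·atan2(√a, √(1-a))=2.273442663; dist=6371·c=14484.103 ≈ 14484.1 km; running total=48950.2 km
Leg 5 bearing: y=sinΔλ·cosφ2=-0.55938624, x=cosφ1·sinφ2-sinφ1·cosφ2·cosΔλ=0.51909690; θ=atan2(y, x)=-47.1394° <0 so +360° → 312.8606° ≈ 312.9°
Leg 6: φ1=0.8989563, φ2=0.7153110, Δφ=-0.1836453, Δλ=0.5076500 rad; a=sin²(Δφ/2)+cosφ1·cosφ2·sin²(Δλ/2)=0.0380351379; c=2·atan2(√a, √(1-a))=0.392567904; dist=6371·c=2501.050 ≈ 2501.1 km; running total=51451.3 km
Leg 6 bearing: y=sinΔλ·cosφ2=0.36697051, x=cosφ1·sinφ2-sinφ1·cosφ2·cosΔλ=-0.10810417; θ=atan2(y, x)=106.4142° ≈ 106.4°
Leg 7: φ1=0.7153110, φ2=-0.6043831, Δφ=-1.3196941, Δλ=-1.5248558 rad; a=sin²(Δφ/2)+cosφ1·cosφ2·sin²(Δλ/2)=0.6720822361; c=2·atan2(√a, √(1-a))=1.922145075; dist=6371·c=12245.986 ≈ 12246.0 km; running total=63697.3 km
Leg 7 bearing: y=sinΔλ·cosφ2=-0.82198464, x=cosφ1·sinφ2-sinφ1·cosφ2·cosΔλ=-0.45375331; θ=atan2(y, x)=-118.8996° <0 so +360° → 241.1004° ≈ 241.1°

Leg 1: dist=4470.9 km, bearing=199.8°
Leg 2: dist=10815.6 km, bearing=68.3°
Leg 3: dist=4352.9 km, bearing=36.0°
Leg 4: dist=14826.7 km, bearing=268.8°
Leg 5: dist=14484.1 km, bearing=312.9°
Leg 6: dist=2501.1 km, bearing=106.4°
Leg 7: dist=12246.0 km, bearing=241.1°
Total: 63697.3 km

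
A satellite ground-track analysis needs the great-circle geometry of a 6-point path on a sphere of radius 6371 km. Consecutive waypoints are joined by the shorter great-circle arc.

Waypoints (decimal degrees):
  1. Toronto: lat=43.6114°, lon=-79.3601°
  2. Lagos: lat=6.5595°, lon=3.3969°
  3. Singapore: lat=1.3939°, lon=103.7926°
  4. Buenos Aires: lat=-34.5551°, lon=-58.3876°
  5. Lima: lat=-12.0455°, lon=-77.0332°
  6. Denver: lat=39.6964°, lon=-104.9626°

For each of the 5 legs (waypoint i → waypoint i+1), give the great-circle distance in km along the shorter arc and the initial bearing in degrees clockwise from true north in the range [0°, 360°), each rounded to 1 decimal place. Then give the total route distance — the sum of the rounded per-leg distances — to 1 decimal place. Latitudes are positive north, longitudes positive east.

Leg 1: φ1=0.7611625, φ2=0.1144849, Δφ=-0.6466776, Δλ=1.4443821 rad; a=sin²(Δφ/2)+cosφ1·cosφ2·sin²(Δλ/2)=0.4152588934; c=2·atan2(√a, √(1-a))=1.400492069; dist=6371·c=8922.535 ≈ 8922.5 km; running total=8922.5 km
Leg 1 bearing: y=sinΔλ·cosφ2=0.98552636, x=cosφ1·sinφ2-sinφ1·cosφ2·cosΔλ=-0.00368451; θ=atan2(y, x)=90.2142° ≈ 90.2°
Leg 2: φ1=0.1144849, φ2=0.0243281, Δφ=-0.0901567, Δλ=1.7522355 rad; a=sin²(Δφ/2)+cosφ1·cosφ2·sin²(Δλ/2)=0.5882160967; c=2·atan2(√a, √(1-a))=1.748156924; dist=6371·c=11137.508 ≈ 11137.5 km; running total=20060.0 km
Leg 2 bearing: y=sinΔλ·cosφ2=0.98329396, x=cosφ1·sinφ2-sinφ1·cosφ2·cosΔλ=0.04477357; θ=atan2(y, x)=87.3929° ≈ 87.4°
Leg 3: φ1=0.0243281, φ2=-0.6031003, Δφ=-0.6274284, Δλ=-2.8305785 rad; a=sin²(Δφ/2)+cosφ1·cosφ2·sin²(Δλ/2)=0.8988171193; c=2·atan2(√a, √(1-a))=2.494158910; dist=6371·c=15890.286 ≈ 15890.3 km; running total=35950.3 km
Leg 3 bearing: y=sinΔλ·cosφ2=-0.25203585, x=cosφ1·sinφ2-sinφ1·cosφ2·cosΔλ=-0.54795762; θ=atan2(y, x)=-155.2997° <0 so +360° → 204.7003° ≈ 204.7°
Leg 4: φ1=-0.6031003, φ2=-0.2102336, Δφ=0.3928666, Δλ=-0.3254271 rad; a=sin²(Δφ/2)+cosφ1·cosφ2·sin²(Δλ/2)=0.0592295580; c=2·atan2(√a, √(1-a))=0.491680166; dist=6371·c=3132.494 ≈ 3132.5 km; running total=39082.8 km
Leg 4 bearing: y=sinΔλ·cosφ2=-0.31267412, x=cosφ1·sinφ2-sinφ1·cosφ2·cosΔλ=0.35372386; θ=atan2(y, x)=-41.4751° <0 so +360° → 318.5249° ≈ 318.5°
Leg 5: φ1=-0.2102336, φ2=0.6928329, Δφ=0.9030665, Δλ=-0.4874600 rad; a=sin²(Δφ/2)+cosφ1·cosφ2·sin²(Δλ/2)=0.2342209849; c=2·atan2(√a, √(1-a))=1.010357399; dist=6371·c=6436.987 ≈ 6437.0 km; running total=45519.8 km
Leg 5 bearing: y=sinΔλ·cosφ2=-0.36039265, x=cosφ1·sinφ2-sinφ1·cosφ2·cosΔλ=0.76652671; θ=atan2(y, x)=-25.1812° <0 so +360° → 334.8188° ≈ 334.8°

Leg 1: dist=8922.5 km, bearing=90.2°
Leg 2: dist=11137.5 km, bearing=87.4°
Leg 3: dist=15890.3 km, bearing=204.7°
Leg 4: dist=3132.5 km, bearing=318.5°
Leg 5: dist=6437.0 km, bearing=334.8°
Total: 45519.8 km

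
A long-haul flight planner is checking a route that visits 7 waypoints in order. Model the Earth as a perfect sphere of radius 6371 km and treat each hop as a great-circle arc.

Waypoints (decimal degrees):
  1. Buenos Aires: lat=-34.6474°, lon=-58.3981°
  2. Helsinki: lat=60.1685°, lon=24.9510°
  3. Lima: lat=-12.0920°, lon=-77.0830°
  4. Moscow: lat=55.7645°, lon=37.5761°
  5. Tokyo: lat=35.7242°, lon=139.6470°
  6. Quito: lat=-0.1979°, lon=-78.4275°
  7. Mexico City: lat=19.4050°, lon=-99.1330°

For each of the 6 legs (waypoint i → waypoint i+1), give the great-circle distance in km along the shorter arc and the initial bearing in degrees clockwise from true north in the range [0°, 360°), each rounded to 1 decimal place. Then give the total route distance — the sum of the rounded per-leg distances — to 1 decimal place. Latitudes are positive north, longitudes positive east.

Leg 1: dist=12951.3 km, bearing=33.5°
Leg 2: dist=11836.4 km, bearing=274.3°
Leg 3: dist=12648.1 km, bearing=34.0°
Leg 4: dist=7474.5 km, bearing=59.4°
Leg 5: dist=14441.3 km, bearing=53.5°
Leg 6: dist=3138.2 km, bearing=315.2°
Total: 62489.8 km

Leg 1: φ1=-0.6047112, φ2=1.0501384, Δφ=1.6548496, Δλ=1.4547162 rad; a=sin²(Δφ/2)+cosφ1·cosφ2·sin²(Δλ/2)=0.7228964821; c=2·atan2(√a, √(1-a))=2.032856251; dist=6371·c=12951.327 ≈ 12951.3 km; running total=12951.3 km
Leg 1 bearing: y=sinΔλ·cosφ2=0.49410325, x=cosφ1·sinφ2-sinφ1·cosφ2·cosΔλ=0.74641182; θ=atan2(y, x)=33.5034° ≈ 33.5°
Leg 2: φ1=1.0501384, φ2=-0.2110452, Δφ=-1.2611836, Δλ=-1.7808292 rad; a=sin²(Δφ/2)+cosφ1·cosφ2·sin²(Δλ/2)=0.6415687193; c=2·atan2(√a, √(1-a))=1.857860166; dist=6371·c=11836.427 ≈ 11836.4 km; running total=24787.7 km
Leg 2 bearing: y=sinΔλ·cosφ2=-0.95632414, x=cosφ1·sinφ2-sinφ1·cosφ2·cosΔλ=0.07264526; θ=atan2(y, x)=-85.6560° <0 so +360° → 274.3440° ≈ 274.3°
Leg 3: φ1=-0.2110452, φ2=0.9732741, Δφ=1.1843193, Δλ=2.0011788 rad; a=sin²(Δφ/2)+cosφ1·cosφ2·sin²(Δλ/2)=0.7013514375; c=2·atan2(√a, √(1-a))=1.985264156; dist=6371·c=12648.118 ≈ 12648.1 km; running total=37435.8 km
Leg 3 bearing: y=sinΔλ·cosφ2=0.51129050, x=cosφ1·sinφ2-sinφ1·cosφ2·cosΔλ=0.75921829; θ=atan2(y, x)=33.9580° ≈ 34.0°
Leg 4: φ1=0.9732741, φ2=0.6235049, Δφ=-0.3497692, Δλ=1.7814733 rad; a=sin²(Δφ/2)+cosφ1·cosφ2·sin²(Δλ/2)=0.3063988543; c=2·atan2(√a, √(1-a))=1.173201083; dist=6371·c=7474.464 ≈ 7474.5 km; running total=44910.3 km
Leg 4 bearing: y=sinΔλ·cosφ2=0.79388692, x=cosφ1·sinφ2-sinφ1·cosφ2·cosΔλ=0.46884746; θ=atan2(y, x)=59.4351° ≈ 59.4°
Leg 5: φ1=0.6235049, φ2=-0.0034540, Δφ=-0.6269589, Δλ=-3.8061180 rad; a=sin²(Δφ/2)+cosφ1·cosφ2·sin²(Δλ/2)=0.8205493799; c=2·atan2(√a, √(1-a))=2.266725424; dist=6371·c=14441.308 ≈ 14441.3 km; running total=59351.6 km
Leg 5 bearing: y=sinΔλ·cosφ2=0.61668190, x=cosφ1·sinφ2-sinφ1·cosφ2·cosΔλ=0.45683237; θ=atan2(y, x)=53.4693° ≈ 53.5°
Leg 6: φ1=-0.0034540, φ2=0.3386811, Δφ=0.3421351, Δλ=-0.3613791 rad; a=sin²(Δφ/2)+cosφ1·cosφ2·sin²(Δλ/2)=0.0594399764; c=2·atan2(√a, √(1-a))=0.492570825; dist=6371·c=3138.169 ≈ 3138.2 km; running total=62489.8 km
Leg 6 bearing: y=sinΔλ·cosφ2=-0.33347993, x=cosφ1·sinφ2-sinφ1·cosφ2·cosΔλ=0.33528883; θ=atan2(y, x)=-44.8450° <0 so +360° → 315.1550° ≈ 315.2°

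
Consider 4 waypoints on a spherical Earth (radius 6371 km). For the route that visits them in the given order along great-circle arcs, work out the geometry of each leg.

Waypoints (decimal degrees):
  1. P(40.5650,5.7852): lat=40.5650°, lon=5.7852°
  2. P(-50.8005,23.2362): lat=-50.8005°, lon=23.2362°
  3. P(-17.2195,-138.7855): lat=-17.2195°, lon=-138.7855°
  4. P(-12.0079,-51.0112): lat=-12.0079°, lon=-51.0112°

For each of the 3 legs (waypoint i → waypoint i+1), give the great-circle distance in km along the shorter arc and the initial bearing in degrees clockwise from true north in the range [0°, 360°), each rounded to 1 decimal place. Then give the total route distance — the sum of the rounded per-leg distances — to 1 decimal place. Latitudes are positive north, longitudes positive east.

Leg 1: dist=10300.3 km, bearing=169.1°
Leg 2: dist=12250.3 km, bearing=198.3°
Leg 3: dist=9383.0 km, bearing=100.9°
Total: 31933.6 km

Leg 1: φ1=0.7079928, φ2=-0.8866360, Δφ=-1.5946288, Δλ=0.3045774 rad; a=sin²(Δφ/2)+cosφ1·cosφ2·sin²(Δλ/2)=0.5229643426; c=2·atan2(√a, √(1-a))=1.616741175; dist=6371·c=10300.258 ≈ 10300.3 km; running total=10300.3 km
Leg 1 bearing: y=sinΔλ·cosφ2=0.18953728, x=cosφ1·sinφ2-sinφ1·cosφ2·cosΔλ=-0.98079874; θ=atan2(y, x)=169.0625° ≈ 169.1°
Leg 2: φ1=-0.8866360, φ2=-0.3005370, Δφ=0.5860990, Δλ=-2.8278121 rad; a=sin²(Δφ/2)+cosφ1·cosφ2·sin²(Δλ/2)=0.6724033284; c=2·atan2(√a, √(1-a))=1.922829129; dist=6371·c=12250.344 ≈ 12250.3 km; running total=22550.6 km
Leg 2 bearing: y=sinΔλ·cosφ2=-0.29482206, x=cosφ1·sinφ2-sinφ1·cosφ2·cosΔλ=-0.89117244; θ=atan2(y, x)=-161.6945° <0 so +360° → 198.3055° ≈ 198.3°
Leg 3: φ1=-0.3005370, φ2=-0.2095774, Δφ=0.0909596, Δλ=1.5319505 rad; a=sin²(Δφ/2)+cosφ1·cosφ2·sin²(Δλ/2)=0.4510638521; c=2·atan2(√a, √(1-a))=1.472767101; dist=6371·c=9382.999 ≈ 9383.0 km; running total=31933.6 km
Leg 3 bearing: y=sinΔλ·cosφ2=0.97738103, x=cosφ1·sinφ2-sinφ1·cosφ2·cosΔλ=-0.18747624; θ=atan2(y, x)=100.8583° ≈ 100.9°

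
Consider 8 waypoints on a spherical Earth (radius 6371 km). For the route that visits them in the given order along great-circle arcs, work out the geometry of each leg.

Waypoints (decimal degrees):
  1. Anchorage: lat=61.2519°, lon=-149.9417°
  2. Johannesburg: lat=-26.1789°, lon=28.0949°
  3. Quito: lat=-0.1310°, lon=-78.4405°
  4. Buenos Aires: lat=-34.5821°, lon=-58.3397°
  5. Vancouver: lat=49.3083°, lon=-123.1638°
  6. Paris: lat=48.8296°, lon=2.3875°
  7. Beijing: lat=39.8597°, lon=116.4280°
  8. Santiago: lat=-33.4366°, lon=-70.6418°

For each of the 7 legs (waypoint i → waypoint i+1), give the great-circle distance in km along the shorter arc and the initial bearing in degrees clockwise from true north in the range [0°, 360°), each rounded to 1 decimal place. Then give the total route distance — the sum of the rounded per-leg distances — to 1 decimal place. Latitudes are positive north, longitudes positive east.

Leg 1: φ1=1.0690473, φ2=-0.4569080, Δφ=-1.5259553, Δλ=3.1073249 rad; a=sin²(Δφ/2)+cosφ1·cosφ2·sin²(Δλ/2)=0.9090835963; c=2·atan2(√a, √(1-a))=2.529012478; dist=6371·c=16112.338 ≈ 16112.3 km; running total=16112.3 km
Leg 1 bearing: y=sinΔλ·cosφ2=0.03074662, x=cosφ1·sinφ2-sinφ1·cosφ2·cosΔλ=0.57415772; θ=atan2(y, x)=3.0653° ≈ 3.1°
Leg 2: φ1=-0.4569080, φ2=-0.0022864, Δφ=0.4546216, Δλ=-1.8593935 rad; a=sin²(Δφ/2)+cosφ1·cosφ2·sin²(Δλ/2)=0.6272017654; c=2·atan2(√a, √(1-a))=1.828027218; dist=6371·c=11646.361 ≈ 11646.4 km; running total=27758.7 km
Leg 2 bearing: y=sinΔλ·cosφ2=-0.95864157, x=cosφ1·sinφ2-sinφ1·cosφ2·cosΔλ=-0.12761343; θ=atan2(y, x)=-97.5826° <0 so +360° → 262.4174° ≈ 262.4°
Leg 3: φ1=-0.0022864, φ2=-0.6035715, Δφ=-0.6012851, Δλ=0.3508251 rad; a=sin²(Δφ/2)+cosφ1·cosφ2·sin²(Δλ/2)=0.1127695306; c=2·atan2(√a, √(1-a))=0.684933784; dist=6371·c=4363.713 ≈ 4363.7 km; running total=32122.4 km
Leg 3 bearing: y=sinΔλ·cosφ2=0.28295054, x=cosφ1·sinφ2-sinφ1·cosφ2·cosΔλ=-0.56581733; θ=atan2(y, x)=153.4316° ≈ 153.4°
Leg 4: φ1=-0.6035715, φ2=0.8605922, Δφ=1.4641637, Δλ=-1.1313940 rad; a=sin²(Δφ/2)+cosφ1·cosφ2·sin²(Δλ/2)=0.6010051184; c=2·atan2(√a, √(1-a))=1.774206368; dist=6371·c=11303.469 ≈ 11303.5 km; running total=43425.9 km
Leg 4 bearing: y=sinΔλ·cosφ2=-0.59005361, x=cosφ1·sinφ2-sinφ1·cosφ2·cosΔλ=0.78168318; θ=atan2(y, x)=-37.0473° <0 so +360° → 322.9527° ≈ 323.0°
Leg 5: φ1=0.8605922, φ2=0.8522373, Δφ=-0.0083549, Δλ=2.1912836 rad; a=sin²(Δφ/2)+cosφ1·cosφ2·sin²(Δλ/2)=0.3393962465; c=2·atan2(√a, √(1-a))=1.243792040; dist=6371·c=7924.199 ≈ 7924.2 km; running total=51350.1 km
Leg 5 bearing: y=sinΔλ·cosφ2=0.53559030, x=cosφ1·sinφ2-sinφ1·cosφ2·cosΔλ=0.78100498; θ=atan2(y, x)=34.4412° ≈ 34.4°
Leg 6: φ1=0.8522373, φ2=0.6956830, Δφ=-0.1565543, Δλ=1.9903822 rad; a=sin²(Δφ/2)+cosφ1·cosφ2·sin²(Δλ/2)=0.3617055716; c=2·atan2(√a, √(1-a))=1.290553660; dist=6371·c=8222.117 ≈ 8222.1 km; running total=59572.2 km
Leg 6 bearing: y=sinΔλ·cosφ2=0.70103137, x=cosφ1·sinφ2-sinφ1·cosφ2·cosΔλ=0.65730786; θ=atan2(y, x)=46.8437° ≈ 46.8°
Leg 7: φ1=0.6956830, φ2=-0.5835788, Δφ=-1.2792618, Δλ=-3.2649839 rad; a=sin²(Δφ/2)+cosφ1·cosφ2·sin²(Δλ/2)=0.9944262955; c=2·atan2(√a, √(1-a))=2.992139105; dist=6371·c=19062.918 ≈ 19062.9 km; running total=78635.1 km
Leg 7 bearing: y=sinΔλ·cosφ2=0.10270845, x=cosφ1·sinφ2-sinφ1·cosφ2·cosΔλ=0.10780319; θ=atan2(y, x)=43.6136° ≈ 43.6°

Leg 1: dist=16112.3 km, bearing=3.1°
Leg 2: dist=11646.4 km, bearing=262.4°
Leg 3: dist=4363.7 km, bearing=153.4°
Leg 4: dist=11303.5 km, bearing=323.0°
Leg 5: dist=7924.2 km, bearing=34.4°
Leg 6: dist=8222.1 km, bearing=46.8°
Leg 7: dist=19062.9 km, bearing=43.6°
Total: 78635.1 km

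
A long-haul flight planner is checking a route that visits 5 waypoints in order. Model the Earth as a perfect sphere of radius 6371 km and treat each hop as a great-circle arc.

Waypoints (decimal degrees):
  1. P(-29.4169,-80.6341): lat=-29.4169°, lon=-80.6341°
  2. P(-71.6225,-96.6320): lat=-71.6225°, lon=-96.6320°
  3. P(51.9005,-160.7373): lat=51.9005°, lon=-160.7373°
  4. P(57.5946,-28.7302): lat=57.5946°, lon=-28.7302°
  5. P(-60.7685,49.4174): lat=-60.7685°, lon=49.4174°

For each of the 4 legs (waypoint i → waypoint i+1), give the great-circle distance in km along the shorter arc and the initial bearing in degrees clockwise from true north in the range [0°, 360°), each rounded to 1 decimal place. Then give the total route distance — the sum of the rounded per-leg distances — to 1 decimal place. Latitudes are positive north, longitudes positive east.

Leg 1: dist=4793.1 km, bearing=187.3°
Leg 2: dist=14615.6 km, bearing=312.2°
Leg 3: dist=7082.9 km, bearing=26.4°
Leg 4: dist=14797.7 km, bearing=139.1°
Total: 41289.3 km

Leg 1: φ1=-0.5134218, φ2=-1.2500484, Δφ=-0.7366267, Δλ=-0.2792160 rad; a=sin²(Δφ/2)+cosφ1·cosφ2·sin²(Δλ/2)=0.1349484444; c=2·atan2(√a, √(1-a))=0.752323495; dist=6371·c=4793.053 ≈ 4793.1 km; running total=4793.1 km
Leg 1 bearing: y=sinΔλ·cosφ2=-0.08689084, x=cosφ1·sinφ2-sinφ1·cosφ2·cosΔλ=-0.67779011; θ=atan2(y, x)=-172.6947° <0 so +360° → 187.3053° ≈ 187.3°
Leg 2: φ1=-1.2500484, φ2=0.9058346, Δφ=2.1558831, Δλ=-1.1188486 rad; a=sin²(Δφ/2)+cosφ1·cosφ2·sin²(Δλ/2)=0.8309247273; c=2·atan2(√a, √(1-a))=2.294079543; dist=6371·c=14615.581 ≈ 14615.6 km; running total=19408.7 km
Leg 2 bearing: y=sinΔλ·cosφ2=-0.55507817, x=cosφ1·sinφ2-sinφ1·cosφ2·cosΔλ=0.50382886; θ=atan2(y, x)=-47.7709° <0 so +360° → 312.2291° ≈ 312.2°
Leg 3: φ1=0.9058346, φ2=1.0052154, Δφ=0.0993808, Δλ=2.3039585 rad; a=sin²(Δφ/2)+cosφ1·cosφ2·sin²(Δλ/2)=0.2784478496; c=2·atan2(√a, √(1-a))=1.111737800; dist=6371·c=7082.882 ≈ 7082.9 km; running total=26491.6 km
Leg 3 bearing: y=sinΔλ·cosφ2=0.39821161, x=cosφ1·sinφ2-sinφ1·cosφ2·cosΔλ=0.80317252; θ=atan2(y, x)=26.3721° ≈ 26.4°
Leg 4: φ1=1.0052154, φ2=-1.0606104, Δφ=-2.0658258, Δλ=1.3639329 rad; a=sin²(Δφ/2)+cosφ1·cosφ2·sin²(Δλ/2)=0.8415050469; c=2·atan2(√a, √(1-a))=2.322672170; dist=6371·c=14797.744 ≈ 14797.7 km; running total=41289.3 km
Leg 4 bearing: y=sinΔλ·cosφ2=0.47792808, x=cosφ1·sinφ2-sinφ1·cosφ2·cosΔλ=-0.55234225; θ=atan2(y, x)=139.1312° ≈ 139.1°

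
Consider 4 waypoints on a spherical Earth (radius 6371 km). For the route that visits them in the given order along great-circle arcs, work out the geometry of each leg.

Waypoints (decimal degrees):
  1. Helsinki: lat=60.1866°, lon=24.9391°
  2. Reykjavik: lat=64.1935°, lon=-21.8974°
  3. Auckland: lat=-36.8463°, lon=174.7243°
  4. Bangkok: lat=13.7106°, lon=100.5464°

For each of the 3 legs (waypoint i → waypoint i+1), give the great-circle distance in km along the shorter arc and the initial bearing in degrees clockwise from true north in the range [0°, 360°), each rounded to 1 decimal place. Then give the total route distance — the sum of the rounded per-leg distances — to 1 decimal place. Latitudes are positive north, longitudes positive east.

Leg 1: φ1=1.0504543, φ2=1.1203879, Δφ=0.0699336, Δλ=-0.8174511 rad; a=sin²(Δφ/2)+cosφ1·cosφ2·sin²(Δλ/2)=0.0354103869; c=2·atan2(√a, √(1-a))=0.378610247; dist=6371·c=2412.126 ≈ 2412.1 km; running total=2412.1 km
Leg 1 bearing: y=sinΔλ·cosφ2=-0.31753405, x=cosφ1·sinφ2-sinφ1·cosφ2·cosΔλ=0.18920384; θ=atan2(y, x)=-59.2112° <0 so +360° → 300.7888° ≈ 300.8°
Leg 2: φ1=1.1203879, φ2=-0.6430893, Δφ=-1.7634772, Δλ=3.4316960 rad; a=sin²(Δφ/2)+cosφ1·cosφ2·sin²(Δλ/2)=0.9368410212; c=2·atan2(√a, √(1-a))=2.633516443; dist=6371·c=16778.133 ≈ 16778.1 km; running total=19190.2 km
Leg 2 bearing: y=sinΔλ·cosφ2=-0.22891171, x=cosφ1·sinφ2-sinφ1·cosφ2·cosΔλ=0.42927744; θ=atan2(y, x)=-28.0687° <0 so +360° → 331.9313° ≈ 331.9°
Leg 3: φ1=-0.6430893, φ2=0.2392951, Δφ=0.8823844, Δλ=-1.2946486 rad; a=sin²(Δφ/2)+cosφ1·cosφ2·sin²(Δλ/2)=0.4650806934; c=2·atan2(√a, √(1-a))=1.500900817; dist=6371·c=9562.239 ≈ 9562.2 km; running total=28752.4 km
Leg 3 bearing: y=sinΔλ·cosφ2=-0.93469777, x=cosφ1·sinφ2-sinφ1·cosφ2·cosΔλ=0.34851492; θ=atan2(y, x)=-69.5513° <0 so +360° → 290.4487° ≈ 290.4°

Leg 1: dist=2412.1 km, bearing=300.8°
Leg 2: dist=16778.1 km, bearing=331.9°
Leg 3: dist=9562.2 km, bearing=290.4°
Total: 28752.4 km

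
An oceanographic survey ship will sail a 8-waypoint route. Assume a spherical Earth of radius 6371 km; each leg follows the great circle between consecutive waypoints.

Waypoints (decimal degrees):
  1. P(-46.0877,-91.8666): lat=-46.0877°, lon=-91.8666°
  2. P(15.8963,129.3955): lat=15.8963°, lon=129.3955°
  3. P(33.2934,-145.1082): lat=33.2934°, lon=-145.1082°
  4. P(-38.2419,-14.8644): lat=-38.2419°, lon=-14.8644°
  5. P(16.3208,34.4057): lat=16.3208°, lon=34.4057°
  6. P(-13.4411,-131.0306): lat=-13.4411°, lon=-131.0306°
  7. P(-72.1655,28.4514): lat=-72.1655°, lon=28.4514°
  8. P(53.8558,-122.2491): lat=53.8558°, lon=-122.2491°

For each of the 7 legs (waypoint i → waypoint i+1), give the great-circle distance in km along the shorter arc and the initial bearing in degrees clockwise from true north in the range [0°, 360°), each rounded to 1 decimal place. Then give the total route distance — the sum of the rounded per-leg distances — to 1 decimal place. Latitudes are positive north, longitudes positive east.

Leg 1: dist=14936.2 km, bearing=242.5°
Leg 2: dist=8636.9 km, bearing=58.5°
Leg 3: dist=15546.1 km, bearing=111.7°
Leg 4: dist=7946.6 km, bearing=50.1°
Leg 5: dist=18418.0 km, bearing=279.6°
Leg 6: dist=10375.4 km, bearing=173.8°
Leg 7: dist=17553.2 km, bearing=230.0°
Total: 93412.4 km

Leg 1: φ1=-0.8043821, φ2=0.2774428, Δφ=1.0818249, Δλ=3.8617522 rad; a=sin²(Δφ/2)+cosφ1·cosφ2·sin²(Δλ/2)=0.8493630335; c=2·atan2(√a, √(1-a))=2.344411516; dist=6371·c=14936.246 ≈ 14936.2 km; running total=14936.2 km
Leg 1 bearing: y=sinΔλ·cosφ2=-0.63428446, x=cosφ1·sinφ2-sinφ1·cosφ2·cosΔλ=-0.33085511; θ=atan2(y, x)=-117.5474° <0 so +360° → 242.4526° ≈ 242.5°
Leg 2: φ1=0.2774428, φ2=0.5810794, Δφ=0.3036367, Δλ=-4.7909934 rad; a=sin²(Δφ/2)+cosφ1·cosφ2·sin²(Δλ/2)=0.3932625550; c=2·atan2(√a, √(1-a))=1.355665860; dist=6371·c=8636.947 ≈ 8636.9 km; running total=23573.1 km
Leg 2 bearing: y=sinΔλ·cosφ2=0.83328965, x=cosφ1·sinφ2-sinφ1·cosφ2·cosΔλ=0.50995767; θ=atan2(y, x)=58.5341° ≈ 58.5°
Leg 3: φ1=0.5810794, φ2=-0.6674471, Δφ=-1.2485265, Δλ=2.2731831 rad; a=sin²(Δφ/2)+cosφ1·cosφ2·sin²(Δλ/2)=0.8819500248; c=2·atan2(√a, √(1-a))=2.440131468; dist=6371·c=15546.078 ≈ 15546.1 km; running total=39119.2 km
Leg 3 bearing: y=sinΔλ·cosφ2=0.59950108, x=cosφ1·sinφ2-sinφ1·cosφ2·cosΔλ=-0.23886223; θ=atan2(y, x)=111.7241° ≈ 111.7°
Leg 4: φ1=-0.6674471, φ2=0.2848517, Δφ=0.9522988, Δλ=0.8599255 rad; a=sin²(Δφ/2)+cosφ1·cosφ2·sin²(Δλ/2)=0.3410614059; c=2·atan2(√a, √(1-a))=1.247306624; dist=6371·c=7946.591 ≈ 7946.6 km; running total=47065.8 km
Leg 4 bearing: y=sinΔλ·cosφ2=0.72725737, x=cosφ1·sinφ2-sinφ1·cosφ2·cosΔλ=0.60831802; θ=atan2(y, x)=50.0890° ≈ 50.1°
Leg 5: φ1=0.2848517, φ2=-0.2345915, Δφ=-0.5194431, Δλ=-2.8874081 rad; a=sin²(Δφ/2)+cosφ1·cosφ2·sin²(Δλ/2)=0.9843726562; c=2·atan2(√a, √(1-a))=2.890918093; dist=6371·c=18418.039 ≈ 18418.0 km; running total=65483.8 km
Leg 5 bearing: y=sinΔλ·cosφ2=-0.24456867, x=cosφ1·sinφ2-sinφ1·cosφ2·cosΔλ=0.04145702; θ=atan2(y, x)=-80.3792° <0 so +360° → 279.6208° ≈ 279.6°
Leg 6: φ1=-0.2345915, φ2=-1.2595256, Δφ=-1.0249341, Δλ=2.7834860 rad; a=sin²(Δφ/2)+cosφ1·cosφ2·sin²(Δλ/2)=0.5288536603; c=2·atan2(√a, √(1-a))=1.628535724; dist=6371·c=10375.401 ≈ 10375.4 km; running total=75859.2 km
Leg 6 bearing: y=sinΔλ·cosφ2=0.10734763, x=cosφ1·sinφ2-sinφ1·cosφ2·cosΔλ=-0.99254539; θ=atan2(y, x)=173.8272° ≈ 173.8°
Leg 7: φ1=-1.2595256, φ2=0.9399610, Δφ=2.1994866, Δλ=-2.6302199 rad; a=sin²(Δφ/2)+cosφ1·cosφ2·sin²(Δλ/2)=0.9631316327; c=2·atan2(√a, √(1-a))=2.755170162; dist=6371·c=17553.189 ≈ 17553.2 km; running total=93412.4 km
Leg 7 bearing: y=sinΔλ·cosφ2=-0.28864282, x=cosφ1·sinφ2-sinφ1·cosφ2·cosΔλ=-0.24232558; θ=atan2(y, x)=-130.0146° <0 so +360° → 229.9854° ≈ 230.0°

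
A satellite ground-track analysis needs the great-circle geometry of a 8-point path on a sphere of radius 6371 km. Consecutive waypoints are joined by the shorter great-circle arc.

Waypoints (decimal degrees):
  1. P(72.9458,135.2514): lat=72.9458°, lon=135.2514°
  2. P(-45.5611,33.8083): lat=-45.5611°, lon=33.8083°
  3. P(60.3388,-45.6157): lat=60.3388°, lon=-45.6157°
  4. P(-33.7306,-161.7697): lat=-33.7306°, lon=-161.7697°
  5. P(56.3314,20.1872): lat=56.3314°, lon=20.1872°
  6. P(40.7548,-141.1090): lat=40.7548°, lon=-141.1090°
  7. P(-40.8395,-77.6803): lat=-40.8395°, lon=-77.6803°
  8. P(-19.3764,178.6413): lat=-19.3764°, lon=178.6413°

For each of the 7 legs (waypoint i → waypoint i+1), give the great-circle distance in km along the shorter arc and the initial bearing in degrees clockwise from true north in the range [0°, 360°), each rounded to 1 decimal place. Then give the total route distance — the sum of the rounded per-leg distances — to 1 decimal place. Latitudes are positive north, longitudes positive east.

Leg 1: φ1=1.2731444, φ2=-0.7951912, Δφ=-2.0683356, Δλ=-1.7705161 rad; a=sin²(Δφ/2)+cosφ1·cosφ2·sin²(Δλ/2)=0.8616695755; c=2·atan2(√a, √(1-a))=2.379422371; dist=6371·c=15159.300 ≈ 15159.3 km; running total=15159.3 km
Leg 1 bearing: y=sinΔλ·cosφ2=-0.68623086, x=cosφ1·sinφ2-sinφ1·cosφ2·cosΔλ=-0.07660078; θ=atan2(y, x)=-96.3693° <0 so +360° → 263.6307° ≈ 263.6°
Leg 2: φ1=-0.7951912, φ2=1.0531107, Δφ=1.8483019, Δλ=-1.3862103 rad; a=sin²(Δφ/2)+cosφ1·cosφ2·sin²(Δλ/2)=0.7784234299; c=2·atan2(√a, √(1-a))=2.161381124; dist=6371·c=13770.159 ≈ 13770.2 km; running total=28929.5 km
Leg 2 bearing: y=sinΔλ·cosφ2=-0.48646363, x=cosφ1·sinφ2-sinφ1·cosφ2·cosΔλ=0.67325680; θ=atan2(y, x)=-35.8501° <0 so +360° → 324.1499° ≈ 324.1°
Leg 3: φ1=1.0531107, φ2=-0.5887100, Δφ=-1.6418208, Δλ=-2.0272697 rad; a=sin²(Δφ/2)+cosφ1·cosφ2·sin²(Δλ/2)=0.8319691241; c=2·atan2(√a, √(1-a))=2.296869390; dist=6371·c=14633.355 ≈ 14633.4 km; running total=43562.9 km
Leg 3 bearing: y=sinΔλ·cosφ2=-0.74650636, x=cosφ1·sinφ2-sinφ1·cosφ2·cosΔλ=0.04375216; θ=atan2(y, x)=-86.6458° <0 so +360° → 273.3542° ≈ 273.4°
Leg 4: φ1=-0.5887100, φ2=0.9831684, Δφ=1.5718784, Δλ=3.1757470 rad; a=sin²(Δφ/2)+cosφ1·cosφ2·sin²(Δλ/2)=0.9614679794; c=2·atan2(√a, √(1-a))=2.746435188; dist=6371·c=17497.539 ≈ 17497.5 km; running total=61060.4 km
Leg 4 bearing: y=sinΔλ·cosφ2=-0.01893109, x=cosφ1·sinφ2-sinφ1·cosφ2·cosΔλ=0.38448775; θ=atan2(y, x)=-2.8188° <0 so +360° → 357.1812° ≈ 357.2°
Leg 5: φ1=0.9831684, φ2=0.7113054, Δφ=-0.2718630, Δλ=-2.8151498 rad; a=sin²(Δφ/2)+cosφ1·cosφ2·sin²(Δλ/2)=0.4272296504; c=2·atan2(√a, √(1-a))=1.424736858; dist=6371·c=9076.999 ≈ 9077.0 km; running total=70137.4 km
Leg 5 bearing: y=sinΔλ·cosφ2=-0.24291523, x=cosφ1·sinφ2-sinφ1·cosφ2·cosΔλ=0.95906731; θ=atan2(y, x)=-14.2131° <0 so +360° → 345.7869° ≈ 345.8°
Leg 6: φ1=0.7113054, φ2=-0.7127837, Δφ=-1.4240892, Δλ=1.1070397 rad; a=sin²(Δφ/2)+cosφ1·cosφ2·sin²(Δλ/2)=0.5852795554; c=2·atan2(√a, √(1-a))=1.742193393; dist=6371·c=11099.514 ≈ 11099.5 km; running total=81236.9 km
Leg 6 bearing: y=sinΔλ·cosφ2=0.67663698, x=cosφ1·sinφ2-sinφ1·cosφ2·cosΔλ=-0.71629043; θ=atan2(y, x)=136.6306° ≈ 136.6°
Leg 7: φ1=-0.7127837, φ2=-0.3381820, Δφ=0.3746018, Δλ=4.4736559 rad; a=sin²(Δφ/2)+cosφ1·cosφ2·sin²(Δλ/2)=0.4759041188; c=2·atan2(√a, √(1-a))=1.522585891; dist=6371·c=9700.395 ≈ 9700.4 km; running total=90937.3 km
Leg 7 bearing: y=sinΔλ·cosφ2=-0.91660415, x=cosφ1·sinφ2-sinφ1·cosφ2·cosΔλ=-0.39688081; θ=atan2(y, x)=-113.4121° <0 so +360° → 246.5879° ≈ 246.6°

Leg 1: dist=15159.3 km, bearing=263.6°
Leg 2: dist=13770.2 km, bearing=324.1°
Leg 3: dist=14633.4 km, bearing=273.4°
Leg 4: dist=17497.5 km, bearing=357.2°
Leg 5: dist=9077.0 km, bearing=345.8°
Leg 6: dist=11099.5 km, bearing=136.6°
Leg 7: dist=9700.4 km, bearing=246.6°
Total: 90937.3 km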